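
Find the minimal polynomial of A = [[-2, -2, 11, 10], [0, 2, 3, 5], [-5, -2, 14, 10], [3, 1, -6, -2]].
m_A(x) = (x - 3)^2

The characteristic polynomial factors as (x - 3)^4. The minimal polynomial is ∏(x - λ)^{k_λ} where k_λ is the size of the largest Jordan block at λ.

For λ = 3: rank(A - 3I) = 2, and the largest Jordan block has size 2 (the smallest k with rank((A - 3I)^k) = rank((A - 3I)^(k+1))).

So m_A(x) = (x - 3)^2.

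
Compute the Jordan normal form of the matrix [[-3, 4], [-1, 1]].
The characteristic polynomial is det(xI - A) = (x + 1)^2, so the eigenvalues are -1 (algebraic multiplicity 2).

For λ = -1: rank(A + I) = 1, rank((A + I)^2) = 0. The eigenspace has dimension 2 - 1 = 1, so there is 1 Jordan block; the rank sequence gives block sizes [2].

Assembling the blocks gives the Jordan form J above.

J = [[-1, 1], [0, -1]]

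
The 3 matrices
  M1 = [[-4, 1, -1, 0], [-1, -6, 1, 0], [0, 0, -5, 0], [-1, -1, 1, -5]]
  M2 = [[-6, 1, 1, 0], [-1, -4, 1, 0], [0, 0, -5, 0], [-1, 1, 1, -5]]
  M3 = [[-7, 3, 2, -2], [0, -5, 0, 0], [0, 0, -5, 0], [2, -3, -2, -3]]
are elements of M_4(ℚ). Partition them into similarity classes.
1 class: {M1, M2, M3}

Characteristic polynomials: χ_{M1} = (x + 5)^4, χ_{M2} = (x + 5)^4, χ_{M3} = (x + 5)^4.

{M1, M2, M3}: invariant factors x + 5, x + 5, (x + 5)^2.

Matrices are similar if and only if their invariant-factor lists agree; the partition into similarity classes is {M1, M2, M3}.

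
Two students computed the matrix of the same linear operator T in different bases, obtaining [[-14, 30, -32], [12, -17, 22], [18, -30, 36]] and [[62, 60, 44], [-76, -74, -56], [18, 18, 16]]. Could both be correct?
No.

trace(A) = 5 but trace(B) = 4. The trace is a similarity invariant, so A and B are not similar.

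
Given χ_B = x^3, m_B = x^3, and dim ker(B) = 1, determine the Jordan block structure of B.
Jordan blocks: (0, 3)

λ = 0: algebraic multiplicity 3 (exponent in χ_B), largest block size 3 (exponent in m_B), 1 block (geometric multiplicity). This forces block sizes [3].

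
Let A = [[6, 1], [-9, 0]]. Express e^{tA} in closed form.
A has Jordan form J = [[3, 1], [0, 3]] with A = PJP^{-1}, so e^{tA} = P e^{tJ} P^{-1}.

For a Jordan block J_k(λ), e^{tJ_k(λ)} = e^{λt} · (I + tN + t^2 N^2/2! + ... + t^{k-1} N^{k-1}/(k-1)!) where N is the nilpotent superdiagonal part.

Assembling the blocks and conjugating back gives the entries of e^{tA} as shown above.

e^{tA} = [[(3*t + 1)*e^{3*t}, t*e^{3*t}], [-9*t*e^{3*t}, (1 - 3*t)*e^{3*t}]]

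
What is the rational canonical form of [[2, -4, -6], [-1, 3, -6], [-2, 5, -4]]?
R = [[0, 0, -2], [1, 0, 0], [0, 1, 1]]

The invariant factors of A (the non-unit diagonal entries of the Smith normal form of xI - A over ℚ[x]) are (x + 1)(x^2 - 2x + 2), each dividing the next. The characteristic polynomial is their product, (x + 1)(x^2 - 2x + 2).

The rational canonical form is the block-diagonal matrix of companion matrices C(f_i):
R = [[0, 0, -2], [1, 0, 0], [0, 1, 1]].

Note the characteristic polynomial does not split into linear factors over ℚ, so A has no Jordan form over ℚ; the rational canonical form exists over any field.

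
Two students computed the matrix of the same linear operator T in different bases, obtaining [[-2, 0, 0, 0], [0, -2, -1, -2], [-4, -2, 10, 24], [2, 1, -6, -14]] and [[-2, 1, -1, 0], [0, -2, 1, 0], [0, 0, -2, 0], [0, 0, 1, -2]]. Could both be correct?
Yes.

Two matrices over a field are similar if and only if they have the same invariant factors.

Both A and B have characteristic polynomial (x + 2)^4 and minimal polynomial (x + 2)^3. Computing further, both have invariant factors x + 2, (x + 2)^3. Hence A and B are similar.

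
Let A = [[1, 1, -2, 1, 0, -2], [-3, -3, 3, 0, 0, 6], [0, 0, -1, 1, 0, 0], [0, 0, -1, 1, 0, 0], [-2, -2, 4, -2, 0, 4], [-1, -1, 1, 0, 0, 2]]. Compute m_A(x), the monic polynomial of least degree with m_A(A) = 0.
m_A(x) = x^2

The characteristic polynomial factors as x^6. The minimal polynomial is ∏(x - λ)^{k_λ} where k_λ is the size of the largest Jordan block at λ.

For λ = 0: rank(A) = 2, and the largest Jordan block has size 2 (the smallest k with rank(A^k) = rank(A^(k+1))).

So m_A(x) = x^2.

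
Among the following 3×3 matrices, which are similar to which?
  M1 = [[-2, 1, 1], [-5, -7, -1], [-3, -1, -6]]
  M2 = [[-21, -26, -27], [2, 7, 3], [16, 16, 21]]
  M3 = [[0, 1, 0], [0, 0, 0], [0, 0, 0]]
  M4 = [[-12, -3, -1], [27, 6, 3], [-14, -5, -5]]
4 classes: {M1}, {M2}, {M3}, {M4}

Characteristic polynomials: χ_{M1} = (x + 5)^3, χ_{M2} = (x - 5)^2(x + 3), χ_{M3} = x^3, χ_{M4} = (x + 3)(x + 4)^2.

{M1}: invariant factors (x + 5)^3.

{M2}: invariant factors (x - 5)^2(x + 3).

{M3}: invariant factors x, x^2.

{M4}: invariant factors (x + 3)(x + 4)^2.

Matrices are similar if and only if their invariant-factor lists agree; the partition into similarity classes is {M1}, {M2}, {M3}, {M4}.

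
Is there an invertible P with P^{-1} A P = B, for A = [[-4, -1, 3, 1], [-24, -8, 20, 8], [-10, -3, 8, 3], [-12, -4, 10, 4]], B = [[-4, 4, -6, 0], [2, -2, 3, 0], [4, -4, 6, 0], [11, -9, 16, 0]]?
Two matrices over a field are similar if and only if they have the same invariant factors.

Both A and B have characteristic polynomial x^4 and minimal polynomial x^3. Computing further, both have invariant factors x, x^3. Hence A and B are similar.

Yes.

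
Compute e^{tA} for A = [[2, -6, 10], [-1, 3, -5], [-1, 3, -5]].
e^{tA} = [[2*t + 1, -6*t, 10*t], [-t, 3*t + 1, -5*t], [-t, 3*t, 1 - 5*t]]

A has Jordan form J = [[0, 1, 0], [0, 0, 0], [0, 0, 0]] with A = PJP^{-1}, so e^{tA} = P e^{tJ} P^{-1}.

For a Jordan block J_k(λ), e^{tJ_k(λ)} = e^{λt} · (I + tN + t^2 N^2/2! + ... + t^{k-1} N^{k-1}/(k-1)!) where N is the nilpotent superdiagonal part.

Assembling the blocks and conjugating back gives the entries of e^{tA} as shown above.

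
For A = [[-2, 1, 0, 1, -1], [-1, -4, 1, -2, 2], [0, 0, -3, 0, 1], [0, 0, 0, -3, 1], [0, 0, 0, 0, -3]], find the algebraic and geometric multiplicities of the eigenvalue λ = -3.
algebraic multiplicity 5, geometric multiplicity 2

The characteristic polynomial is (x + 3)^5, so the factor x + 3 appears with exponent 5: the algebraic multiplicity is 5.

rank(A + 3I) = 3, so the eigenspace has dimension 5 - 3 = 2: the geometric multiplicity is 2.

Since 2 < 5, A is not diagonalizable.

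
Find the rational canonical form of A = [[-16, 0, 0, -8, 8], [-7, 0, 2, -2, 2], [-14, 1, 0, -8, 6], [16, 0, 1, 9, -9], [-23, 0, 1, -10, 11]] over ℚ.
The invariant factors of A (the non-unit diagonal entries of the Smith normal form of xI - A over ℚ[x]) are (x - 2)^3(x + 1)^2, each dividing the next. The characteristic polynomial is their product, (x - 2)^3(x + 1)^2.

The rational canonical form is the block-diagonal matrix of companion matrices C(f_i):
R = [[0, 0, 0, 0, 8], [1, 0, 0, 0, 4], [0, 1, 0, 0, -10], [0, 0, 1, 0, -1], [0, 0, 0, 1, 4]].

R = [[0, 0, 0, 0, 8], [1, 0, 0, 0, 4], [0, 1, 0, 0, -10], [0, 0, 1, 0, -1], [0, 0, 0, 1, 4]]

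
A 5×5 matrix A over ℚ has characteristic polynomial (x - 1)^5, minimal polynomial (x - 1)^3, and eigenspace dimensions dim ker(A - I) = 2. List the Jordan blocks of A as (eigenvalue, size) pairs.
Jordan blocks: (1, 3), (1, 2)

λ = 1: algebraic multiplicity 5 (exponent in χ_A), largest block size 3 (exponent in m_A), 2 blocks (geometric multiplicity). These force block sizes [3, 2].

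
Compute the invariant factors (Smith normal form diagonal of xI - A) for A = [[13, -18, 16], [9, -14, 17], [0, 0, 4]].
(x - 4)^2(x + 5)

The Jordan structure of A has elementary divisors (x + 5), (x - 4)^2. Arranging the block sizes at each eigenvalue in decreasing order and taking row products gives the invariant factors.

Invariant factors (smallest first, each dividing the next): (x - 4)^2(x + 5).

Check: the last factor (x - 4)^2(x + 5) is the minimal polynomial, and the product (x - 4)^2(x + 5) is the characteristic polynomial.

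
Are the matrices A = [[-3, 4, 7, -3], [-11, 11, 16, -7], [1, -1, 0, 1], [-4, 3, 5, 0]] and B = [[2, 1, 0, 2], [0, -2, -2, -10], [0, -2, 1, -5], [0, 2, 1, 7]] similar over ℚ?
Two matrices over a field are similar if and only if they have the same invariant factors.

Both A and B have characteristic polynomial (x - 2)^4 and minimal polynomial (x - 2)^2. Computing further, both have invariant factors (x - 2)^2, (x - 2)^2. Hence A and B are similar.

Yes.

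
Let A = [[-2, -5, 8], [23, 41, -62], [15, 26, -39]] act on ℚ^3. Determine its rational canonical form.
The invariant factors of A (the non-unit diagonal entries of the Smith normal form of xI - A over ℚ[x]) are x^3 + 4x - 3, each dividing the next. The characteristic polynomial is their product, x^3 + 4x - 3.

The rational canonical form is the block-diagonal matrix of companion matrices C(f_i):
R = [[0, 0, 3], [1, 0, -4], [0, 1, 0]].

Note the characteristic polynomial does not split into linear factors over ℚ, so A has no Jordan form over ℚ; the rational canonical form exists over any field.

R = [[0, 0, 3], [1, 0, -4], [0, 1, 0]]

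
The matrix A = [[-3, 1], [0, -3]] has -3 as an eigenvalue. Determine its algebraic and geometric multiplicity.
The characteristic polynomial is (x + 3)^2, so the factor x + 3 appears with exponent 2: the algebraic multiplicity is 2.

rank(A + 3I) = 1, so the eigenspace has dimension 2 - 1 = 1: the geometric multiplicity is 1.

Since 1 < 2, A is not diagonalizable.

algebraic multiplicity 2, geometric multiplicity 1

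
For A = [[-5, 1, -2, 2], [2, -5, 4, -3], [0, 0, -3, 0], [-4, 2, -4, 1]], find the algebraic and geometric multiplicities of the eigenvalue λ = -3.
algebraic multiplicity 4, geometric multiplicity 2

The characteristic polynomial is (x + 3)^4, so the factor x + 3 appears with exponent 4: the algebraic multiplicity is 4.

rank(A + 3I) = 2, so the eigenspace has dimension 4 - 2 = 2: the geometric multiplicity is 2.

Since 2 < 4, A is not diagonalizable.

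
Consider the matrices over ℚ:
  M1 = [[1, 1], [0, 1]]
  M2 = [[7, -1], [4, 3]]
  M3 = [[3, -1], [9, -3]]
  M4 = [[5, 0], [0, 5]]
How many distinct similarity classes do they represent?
4 classes: {M1}, {M2}, {M3}, {M4}

Characteristic polynomials: χ_{M1} = (x - 1)^2, χ_{M2} = (x - 5)^2, χ_{M3} = x^2, χ_{M4} = (x - 5)^2.

{M1}: invariant factors (x - 1)^2.

{M2}: invariant factors (x - 5)^2.

{M3}: invariant factors x^2.

{M4}: invariant factors x - 5, x - 5.

Matrices are similar if and only if their invariant-factor lists agree; the partition into similarity classes is {M1}, {M2}, {M3}, {M4}.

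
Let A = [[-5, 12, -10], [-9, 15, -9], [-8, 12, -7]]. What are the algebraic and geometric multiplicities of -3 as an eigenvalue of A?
algebraic multiplicity 1, geometric multiplicity 1

The characteristic polynomial is (x - 3)^2(x + 3), so the factor x + 3 appears with exponent 1: the algebraic multiplicity is 1.

rank(A + 3I) = 2, so the eigenspace has dimension 3 - 2 = 1: the geometric multiplicity is 1.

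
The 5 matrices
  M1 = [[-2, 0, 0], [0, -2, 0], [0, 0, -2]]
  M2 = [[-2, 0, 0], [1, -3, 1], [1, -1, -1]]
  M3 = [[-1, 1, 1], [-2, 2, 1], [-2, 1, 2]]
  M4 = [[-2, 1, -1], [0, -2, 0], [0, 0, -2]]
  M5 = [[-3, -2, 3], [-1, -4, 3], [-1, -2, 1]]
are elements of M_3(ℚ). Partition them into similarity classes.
3 classes: {M1}, {M2, M4, M5}, {M3}

Characteristic polynomials: χ_{M1} = (x + 2)^3, χ_{M2} = (x + 2)^3, χ_{M3} = (x - 1)^3, χ_{M4} = (x + 2)^3, χ_{M5} = (x + 2)^3.

{M1}: invariant factors x + 2, x + 2, x + 2.

{M2, M4, M5}: invariant factors x + 2, (x + 2)^2.

{M3}: invariant factors x - 1, (x - 1)^2.

Matrices are similar if and only if their invariant-factor lists agree; the partition into similarity classes is {M1}, {M2, M4, M5}, {M3}.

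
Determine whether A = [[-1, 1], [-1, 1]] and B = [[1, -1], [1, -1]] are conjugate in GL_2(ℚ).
Two matrices over a field are similar if and only if they have the same invariant factors.

Both A and B have characteristic polynomial x^2 and minimal polynomial x^2. Computing further, both have invariant factors x^2. Hence A and B are similar.

Yes.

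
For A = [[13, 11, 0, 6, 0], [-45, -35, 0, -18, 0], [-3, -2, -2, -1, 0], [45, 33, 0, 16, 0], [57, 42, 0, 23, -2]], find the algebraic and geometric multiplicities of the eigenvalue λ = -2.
The characteristic polynomial is (x + 2)^5, so the factor x + 2 appears with exponent 5: the algebraic multiplicity is 5.

rank(A + 2I) = 2, so the eigenspace has dimension 5 - 2 = 3: the geometric multiplicity is 3.

Since 3 < 5, A is not diagonalizable.

algebraic multiplicity 5, geometric multiplicity 3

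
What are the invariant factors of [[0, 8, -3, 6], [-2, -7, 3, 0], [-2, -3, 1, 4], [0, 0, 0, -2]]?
x + 2, (x + 2)^3

The Jordan structure of A has elementary divisors (x + 2)^3, (x + 2). Arranging the block sizes at each eigenvalue in decreasing order and taking row products gives the invariant factors.

Invariant factors (smallest first, each dividing the next): x + 2, (x + 2)^3.

Check: the last factor (x + 2)^3 is the minimal polynomial, and the product (x + 2)^4 is the characteristic polynomial.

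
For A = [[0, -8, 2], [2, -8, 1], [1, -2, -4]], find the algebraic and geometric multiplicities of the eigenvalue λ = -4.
algebraic multiplicity 3, geometric multiplicity 1

The characteristic polynomial is (x + 4)^3, so the factor x + 4 appears with exponent 3: the algebraic multiplicity is 3.

rank(A + 4I) = 2, so the eigenspace has dimension 3 - 2 = 1: the geometric multiplicity is 1.

Since 1 < 3, A is not diagonalizable.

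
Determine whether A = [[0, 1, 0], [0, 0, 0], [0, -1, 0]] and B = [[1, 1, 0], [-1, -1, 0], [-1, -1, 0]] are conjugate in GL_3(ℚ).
Two matrices over a field are similar if and only if they have the same invariant factors.

Both A and B have characteristic polynomial x^3 and minimal polynomial x^2. Computing further, both have invariant factors x, x^2. Hence A and B are similar.

Yes.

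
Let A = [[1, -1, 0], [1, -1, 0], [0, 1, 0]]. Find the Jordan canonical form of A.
J = [[0, 1, 0], [0, 0, 1], [0, 0, 0]]

The characteristic polynomial is det(xI - A) = x^3, so the eigenvalues are 0 (algebraic multiplicity 3).

For λ = 0: rank(A) = 2, rank(A^2) = 1, rank(A^3) = 0. The eigenspace has dimension 3 - 2 = 1, so there is 1 Jordan block; the rank sequence gives block sizes [3].

Assembling the blocks gives the Jordan form J above.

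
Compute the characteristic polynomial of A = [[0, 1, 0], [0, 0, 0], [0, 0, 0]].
xI - A = [[x, -1, 0], [0, x, 0], [0, 0, x]].

Expanding det(xI - A) along the first row:
det(xI - A) = + (x)·det([[x, 0], [0, x]]) - (-1)·det([[0, 0], [0, x]]) + (0)·det([[0, x], [0, 0]]).

Evaluating gives χ_A(x) = x^3.

χ_A(x) = x^3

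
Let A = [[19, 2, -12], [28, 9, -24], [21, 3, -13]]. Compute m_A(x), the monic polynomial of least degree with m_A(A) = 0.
m_A(x) = (x - 5)^2

The characteristic polynomial factors as (x - 5)^3. The minimal polynomial is ∏(x - λ)^{k_λ} where k_λ is the size of the largest Jordan block at λ.

For λ = 5: rank(A - 5I) = 1, and the largest Jordan block has size 2 (the smallest k with rank((A - 5I)^k) = rank((A - 5I)^(k+1))).

So m_A(x) = (x - 5)^2.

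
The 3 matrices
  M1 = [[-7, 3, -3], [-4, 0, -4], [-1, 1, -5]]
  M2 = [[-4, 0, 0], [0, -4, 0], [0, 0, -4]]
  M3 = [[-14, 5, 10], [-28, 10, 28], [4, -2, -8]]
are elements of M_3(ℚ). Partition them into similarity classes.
Characteristic polynomials: χ_{M1} = (x + 4)^3, χ_{M2} = (x + 4)^3, χ_{M3} = (x + 4)^3.

{M1, M3}: invariant factors x + 4, (x + 4)^2.

{M2}: invariant factors x + 4, x + 4, x + 4.

Matrices are similar if and only if their invariant-factor lists agree; the partition into similarity classes is {M1, M3}, {M2}.

2 classes: {M1, M3}, {M2}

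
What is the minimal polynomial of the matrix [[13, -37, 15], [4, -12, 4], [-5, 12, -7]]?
The characteristic polynomial factors as (x + 2)^3. The minimal polynomial is ∏(x - λ)^{k_λ} where k_λ is the size of the largest Jordan block at λ.

For λ = -2: rank(A + 2I) = 2, and the largest Jordan block has size 3 (the smallest k with rank((A + 2I)^k) = rank((A + 2I)^(k+1))).

So m_A(x) = (x + 2)^3.

m_A(x) = (x + 2)^3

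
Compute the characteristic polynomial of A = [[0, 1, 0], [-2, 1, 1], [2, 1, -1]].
xI - A = [[x, -1, 0], [2, x - 1, -1], [-2, -1, x + 1]].

Expanding det(xI - A) along the first row:
det(xI - A) = + (x)·det([[x - 1, -1], [-1, x + 1]]) - (-1)·det([[2, -1], [-2, x + 1]]) + (0)·det([[2, x - 1], [-2, -1]]).

Evaluating gives χ_A(x) = x^3.

χ_A(x) = x^3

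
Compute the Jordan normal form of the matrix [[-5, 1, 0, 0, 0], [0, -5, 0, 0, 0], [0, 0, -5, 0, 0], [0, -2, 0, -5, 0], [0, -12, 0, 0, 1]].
The characteristic polynomial is det(xI - A) = (x - 1)(x + 5)^4, so the eigenvalues are -5 (algebraic multiplicity 4), 1 (algebraic multiplicity 1).

For λ = -5: rank(A + 5I) = 2, rank((A + 5I)^2) = 1. The eigenspace has dimension 5 - 2 = 3, so there are 3 Jordan blocks; the rank sequence gives block sizes [2, 1, 1].

For λ = 1: algebraic multiplicity 1 gives one 1×1 block.

Assembling the blocks gives the Jordan form J above.

J = [[-5, 1, 0, 0, 0], [0, -5, 0, 0, 0], [0, 0, -5, 0, 0], [0, 0, 0, -5, 0], [0, 0, 0, 0, 1]]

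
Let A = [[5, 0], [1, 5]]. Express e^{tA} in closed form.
A has Jordan form J = [[5, 1], [0, 5]] with A = PJP^{-1}, so e^{tA} = P e^{tJ} P^{-1}.

For a Jordan block J_k(λ), e^{tJ_k(λ)} = e^{λt} · (I + tN + t^2 N^2/2! + ... + t^{k-1} N^{k-1}/(k-1)!) where N is the nilpotent superdiagonal part.

Assembling the blocks and conjugating back gives the entries of e^{tA} as shown above.

e^{tA} = [[e^{5*t}, 0], [t*e^{5*t}, e^{5*t}]]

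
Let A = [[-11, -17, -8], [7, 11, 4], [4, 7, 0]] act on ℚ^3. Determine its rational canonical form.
The invariant factors of A (the non-unit diagonal entries of the Smith normal form of xI - A over ℚ[x]) are x^3 + 2x + 4, each dividing the next. The characteristic polynomial is their product, x^3 + 2x + 4.

The rational canonical form is the block-diagonal matrix of companion matrices C(f_i):
R = [[0, 0, -4], [1, 0, -2], [0, 1, 0]].

Note the characteristic polynomial does not split into linear factors over ℚ, so A has no Jordan form over ℚ; the rational canonical form exists over any field.

R = [[0, 0, -4], [1, 0, -2], [0, 1, 0]]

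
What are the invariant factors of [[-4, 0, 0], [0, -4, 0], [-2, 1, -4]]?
x + 4, (x + 4)^2

The Jordan structure of A has elementary divisors (x + 4)^2, (x + 4). Arranging the block sizes at each eigenvalue in decreasing order and taking row products gives the invariant factors.

Invariant factors (smallest first, each dividing the next): x + 4, (x + 4)^2.

Check: the last factor (x + 4)^2 is the minimal polynomial, and the product (x + 4)^3 is the characteristic polynomial.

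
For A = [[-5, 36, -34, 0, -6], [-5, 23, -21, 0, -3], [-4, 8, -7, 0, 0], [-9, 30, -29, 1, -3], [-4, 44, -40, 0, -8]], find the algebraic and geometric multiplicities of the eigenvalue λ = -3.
The characteristic polynomial is (x - 4)(x - 1)^3(x + 3), so the factor x + 3 appears with exponent 1: the algebraic multiplicity is 1.

rank(A + 3I) = 4, so the eigenspace has dimension 5 - 4 = 1: the geometric multiplicity is 1.

algebraic multiplicity 1, geometric multiplicity 1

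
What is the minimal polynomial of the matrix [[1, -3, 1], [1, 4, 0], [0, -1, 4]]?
m_A(x) = (x - 3)^3

The characteristic polynomial factors as (x - 3)^3. The minimal polynomial is ∏(x - λ)^{k_λ} where k_λ is the size of the largest Jordan block at λ.

For λ = 3: rank(A - 3I) = 2, and the largest Jordan block has size 3 (the smallest k with rank((A - 3I)^k) = rank((A - 3I)^(k+1))).

So m_A(x) = (x - 3)^3.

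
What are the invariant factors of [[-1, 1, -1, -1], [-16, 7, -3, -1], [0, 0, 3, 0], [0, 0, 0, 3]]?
x - 3, (x - 3)^3

The Jordan structure of A has elementary divisors (x - 3)^3, (x - 3). Arranging the block sizes at each eigenvalue in decreasing order and taking row products gives the invariant factors.

Invariant factors (smallest first, each dividing the next): x - 3, (x - 3)^3.

Check: the last factor (x - 3)^3 is the minimal polynomial, and the product (x - 3)^4 is the characteristic polynomial.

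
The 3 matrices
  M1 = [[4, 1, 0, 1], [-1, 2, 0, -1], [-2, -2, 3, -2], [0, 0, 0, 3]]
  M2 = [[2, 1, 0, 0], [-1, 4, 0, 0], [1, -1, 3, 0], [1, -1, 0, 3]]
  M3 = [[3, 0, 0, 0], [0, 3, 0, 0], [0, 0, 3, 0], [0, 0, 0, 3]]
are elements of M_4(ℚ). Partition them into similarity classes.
2 classes: {M1, M2}, {M3}

Characteristic polynomials: χ_{M1} = (x - 3)^4, χ_{M2} = (x - 3)^4, χ_{M3} = (x - 3)^4.

{M1, M2}: invariant factors x - 3, x - 3, (x - 3)^2.

{M3}: invariant factors x - 3, x - 3, x - 3, x - 3.

Matrices are similar if and only if their invariant-factor lists agree; the partition into similarity classes is {M1, M2}, {M3}.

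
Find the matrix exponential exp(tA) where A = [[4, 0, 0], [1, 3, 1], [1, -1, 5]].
A has Jordan form J = [[4, 1, 0], [0, 4, 0], [0, 0, 4]] with A = PJP^{-1}, so e^{tA} = P e^{tJ} P^{-1}.

For a Jordan block J_k(λ), e^{tJ_k(λ)} = e^{λt} · (I + tN + t^2 N^2/2! + ... + t^{k-1} N^{k-1}/(k-1)!) where N is the nilpotent superdiagonal part.

Assembling the blocks and conjugating back gives the entries of e^{tA} as shown above.

e^{tA} = [[e^{4*t}, 0, 0], [t*e^{4*t}, (1 - t)*e^{4*t}, t*e^{4*t}], [t*e^{4*t}, -t*e^{4*t}, (t + 1)*e^{4*t}]]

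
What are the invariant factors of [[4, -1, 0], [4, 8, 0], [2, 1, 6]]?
x - 6, (x - 6)^2

The Jordan structure of A has elementary divisors (x - 6)^2, (x - 6). Arranging the block sizes at each eigenvalue in decreasing order and taking row products gives the invariant factors.

Invariant factors (smallest first, each dividing the next): x - 6, (x - 6)^2.

Check: the last factor (x - 6)^2 is the minimal polynomial, and the product (x - 6)^3 is the characteristic polynomial.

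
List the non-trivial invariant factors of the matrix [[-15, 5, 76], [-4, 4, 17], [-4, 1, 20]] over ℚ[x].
(x - 3)^3

The Jordan structure of A has elementary divisors (x - 3)^3. Arranging the block sizes at each eigenvalue in decreasing order and taking row products gives the invariant factors.

Invariant factors (smallest first, each dividing the next): (x - 3)^3.

Check: the last factor (x - 3)^3 is the minimal polynomial, and the product (x - 3)^3 is the characteristic polynomial.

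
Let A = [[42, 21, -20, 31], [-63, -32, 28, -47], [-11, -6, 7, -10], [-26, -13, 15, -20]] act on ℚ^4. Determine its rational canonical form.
R = [[0, 0, 0, 12], [1, 0, 0, -2], [0, 1, 0, -2], [0, 0, 1, -3]]

The invariant factors of A (the non-unit diagonal entries of the Smith normal form of xI - A over ℚ[x]) are (x + 3)(x^3 + 2x - 4), each dividing the next. The characteristic polynomial is their product, (x + 3)(x^3 + 2x - 4).

The rational canonical form is the block-diagonal matrix of companion matrices C(f_i):
R = [[0, 0, 0, 12], [1, 0, 0, -2], [0, 1, 0, -2], [0, 0, 1, -3]].

Note the characteristic polynomial does not split into linear factors over ℚ, so A has no Jordan form over ℚ; the rational canonical form exists over any field.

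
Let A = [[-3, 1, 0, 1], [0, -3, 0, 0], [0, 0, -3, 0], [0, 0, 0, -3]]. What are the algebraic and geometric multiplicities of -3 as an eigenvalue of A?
The characteristic polynomial is (x + 3)^4, so the factor x + 3 appears with exponent 4: the algebraic multiplicity is 4.

rank(A + 3I) = 1, so the eigenspace has dimension 4 - 1 = 3: the geometric multiplicity is 3.

Since 3 < 4, A is not diagonalizable.

algebraic multiplicity 4, geometric multiplicity 3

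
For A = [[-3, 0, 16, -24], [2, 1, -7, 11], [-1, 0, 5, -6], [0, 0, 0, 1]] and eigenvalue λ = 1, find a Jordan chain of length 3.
v_1 = [[3, 0, 1, 0]]^T, v_2 = [[4, -1, 1, 0]]^T, v_3 = [[0, 1, 0, 0]]^T

We seek v_1 ∈ ker((A - I)^3) \ ker((A - I)^2), then set v_{i+1} = (A - I) v_i.

One such chain is v_1 = [[3, 0, 1, 0]]^T, v_2 = [[4, -1, 1, 0]]^T, v_3 = [[0, 1, 0, 0]]^T. Check: (A - I) v_3 = [[0, 0, 0, 0]]^T = 0.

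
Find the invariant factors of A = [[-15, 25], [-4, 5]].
The Jordan structure of A has elementary divisors (x + 5)^2. Arranging the block sizes at each eigenvalue in decreasing order and taking row products gives the invariant factors.

Invariant factors (smallest first, each dividing the next): (x + 5)^2.

Check: the last factor (x + 5)^2 is the minimal polynomial, and the product (x + 5)^2 is the characteristic polynomial.

(x + 5)^2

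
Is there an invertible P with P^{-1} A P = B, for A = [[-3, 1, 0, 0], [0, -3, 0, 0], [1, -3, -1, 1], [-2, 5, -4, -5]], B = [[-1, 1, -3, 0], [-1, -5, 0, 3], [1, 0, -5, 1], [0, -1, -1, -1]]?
Two matrices over a field are similar if and only if they have the same invariant factors.

Both A and B have characteristic polynomial (x + 3)^4 and minimal polynomial (x + 3)^2. Computing further, both have invariant factors (x + 3)^2, (x + 3)^2. Hence A and B are similar.

Yes.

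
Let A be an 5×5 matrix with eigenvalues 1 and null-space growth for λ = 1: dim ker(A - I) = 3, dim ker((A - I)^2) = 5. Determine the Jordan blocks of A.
Jordan blocks: (1, 2), (1, 2), (1, 1)

λ = 1: successive nullity increments [3, 2] count blocks of size ≥ k; block sizes are [2, 2, 1].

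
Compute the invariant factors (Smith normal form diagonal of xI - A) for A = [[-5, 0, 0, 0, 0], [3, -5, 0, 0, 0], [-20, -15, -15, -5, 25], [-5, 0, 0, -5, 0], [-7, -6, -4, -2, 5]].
The Jordan structure of A has elementary divisors (x + 5)^3, (x + 5), (x + 5). Arranging the block sizes at each eigenvalue in decreasing order and taking row products gives the invariant factors.

Invariant factors (smallest first, each dividing the next): x + 5, x + 5, (x + 5)^3.

Check: the last factor (x + 5)^3 is the minimal polynomial, and the product (x + 5)^5 is the characteristic polynomial.

x + 5, x + 5, (x + 5)^3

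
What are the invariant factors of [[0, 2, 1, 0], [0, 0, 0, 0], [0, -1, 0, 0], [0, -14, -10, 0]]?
The Jordan structure of A has elementary divisors x^3, x. Arranging the block sizes at each eigenvalue in decreasing order and taking row products gives the invariant factors.

Invariant factors (smallest first, each dividing the next): x, x^3.

Check: the last factor x^3 is the minimal polynomial, and the product x^4 is the characteristic polynomial.

x, x^3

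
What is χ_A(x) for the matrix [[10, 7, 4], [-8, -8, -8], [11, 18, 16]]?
xI - A = [[x - 10, -7, -4], [8, x + 8, 8], [-11, -18, x - 16]].

Expanding det(xI - A) along the first row:
det(xI - A) = + (x - 10)·det([[x + 8, 8], [-18, x - 16]]) - (-7)·det([[8, 8], [-11, x - 16]]) + (-4)·det([[8, x + 8], [-11, -18]]).

Evaluating gives χ_A(x) = x^3 - 18x^2 + 108x - 216 = (x - 6)^3.

χ_A(x) = (x - 6)^3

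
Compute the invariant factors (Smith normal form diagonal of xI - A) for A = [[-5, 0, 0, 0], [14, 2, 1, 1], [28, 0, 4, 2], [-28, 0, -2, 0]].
The Jordan structure of A has elementary divisors (x + 5), (x - 2)^2, (x - 2). Arranging the block sizes at each eigenvalue in decreasing order and taking row products gives the invariant factors.

Invariant factors (smallest first, each dividing the next): x - 2, (x - 2)^2(x + 5).

Check: the last factor (x - 2)^2(x + 5) is the minimal polynomial, and the product (x - 2)^3(x + 5) is the characteristic polynomial.

x - 2, (x - 2)^2(x + 5)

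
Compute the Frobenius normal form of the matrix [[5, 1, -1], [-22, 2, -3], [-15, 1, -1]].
The invariant factors of A (the non-unit diagonal entries of the Smith normal form of xI - A over ℚ[x]) are (x - 4)(x^2 - 2x + 5), each dividing the next. The characteristic polynomial is their product, (x - 4)(x^2 - 2x + 5).

The rational canonical form is the block-diagonal matrix of companion matrices C(f_i):
R = [[0, 0, 20], [1, 0, -13], [0, 1, 6]].

Note the characteristic polynomial does not split into linear factors over ℚ, so A has no Jordan form over ℚ; the rational canonical form exists over any field.

R = [[0, 0, 20], [1, 0, -13], [0, 1, 6]]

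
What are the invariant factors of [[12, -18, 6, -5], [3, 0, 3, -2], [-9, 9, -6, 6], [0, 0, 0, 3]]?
The Jordan structure of A has elementary divisors x, (x - 3)^2, (x - 3). Arranging the block sizes at each eigenvalue in decreasing order and taking row products gives the invariant factors.

Invariant factors (smallest first, each dividing the next): x - 3, x(x - 3)^2.

Check: the last factor x(x - 3)^2 is the minimal polynomial, and the product x(x - 3)^3 is the characteristic polynomial.

x - 3, x(x - 3)^2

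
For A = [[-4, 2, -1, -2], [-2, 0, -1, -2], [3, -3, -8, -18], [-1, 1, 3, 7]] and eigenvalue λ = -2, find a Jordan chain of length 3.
We seek v_1 ∈ ker((A + 2I)^3) \ ker((A + 2I)^2), then set v_{i+1} = (A + 2I) v_i.

One such chain is v_1 = [[-1, 0, 3, -1]]^T, v_2 = [[1, 1, -3, 1]]^T, v_3 = [[1, 1, 0, 0]]^T. Check: (A + 2I) v_3 = [[0, 0, 0, 0]]^T = 0.

v_1 = [[-1, 0, 3, -1]]^T, v_2 = [[1, 1, -3, 1]]^T, v_3 = [[1, 1, 0, 0]]^T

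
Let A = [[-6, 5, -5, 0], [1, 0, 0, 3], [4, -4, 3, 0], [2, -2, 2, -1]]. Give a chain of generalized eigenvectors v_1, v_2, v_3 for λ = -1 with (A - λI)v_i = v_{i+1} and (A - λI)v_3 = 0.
We seek v_1 ∈ ker((A + I)^3) \ ker((A + I)^2), then set v_{i+1} = (A + I) v_i.

One such chain is v_1 = [[-2, 0, 2, 1]]^T, v_2 = [[0, 1, 0, 0]]^T, v_3 = [[5, 1, -4, -2]]^T. Check: (A + I) v_3 = [[0, 0, 0, 0]]^T = 0.

v_1 = [[-2, 0, 2, 1]]^T, v_2 = [[0, 1, 0, 0]]^T, v_3 = [[5, 1, -4, -2]]^T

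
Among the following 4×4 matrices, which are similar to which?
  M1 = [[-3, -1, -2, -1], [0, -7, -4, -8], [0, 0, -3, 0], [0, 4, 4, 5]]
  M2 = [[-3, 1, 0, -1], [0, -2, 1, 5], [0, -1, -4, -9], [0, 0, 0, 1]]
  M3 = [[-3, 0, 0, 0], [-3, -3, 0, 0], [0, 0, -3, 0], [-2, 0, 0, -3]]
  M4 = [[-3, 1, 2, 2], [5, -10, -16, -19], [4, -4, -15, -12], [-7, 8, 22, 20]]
Characteristic polynomials: χ_{M1} = (x - 1)(x + 3)^3, χ_{M2} = (x - 1)(x + 3)^3, χ_{M3} = (x + 3)^4, χ_{M4} = (x - 1)(x + 3)^3.

{M1}: invariant factors x + 3, (x - 1)(x + 3)^2.

{M2, M4}: invariant factors (x - 1)(x + 3)^3.

{M3}: invariant factors x + 3, x + 3, (x + 3)^2.

Matrices are similar if and only if their invariant-factor lists agree; the partition into similarity classes is {M1}, {M2, M4}, {M3}.

3 classes: {M1}, {M2, M4}, {M3}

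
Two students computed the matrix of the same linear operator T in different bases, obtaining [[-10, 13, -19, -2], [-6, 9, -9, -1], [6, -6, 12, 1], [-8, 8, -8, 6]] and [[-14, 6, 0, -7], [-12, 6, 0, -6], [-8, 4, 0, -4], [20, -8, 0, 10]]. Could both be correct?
No.

trace(A) = 17 but trace(B) = 2. The trace is a similarity invariant, so A and B are not similar.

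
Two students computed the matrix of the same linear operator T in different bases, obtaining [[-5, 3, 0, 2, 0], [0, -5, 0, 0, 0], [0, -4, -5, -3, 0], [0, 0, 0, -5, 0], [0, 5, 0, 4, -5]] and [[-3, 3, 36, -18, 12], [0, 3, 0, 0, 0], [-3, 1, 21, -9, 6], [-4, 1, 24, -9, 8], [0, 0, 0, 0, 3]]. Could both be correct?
trace(A) = -25 but trace(B) = 15. The trace is a similarity invariant, so A and B are not similar.

No.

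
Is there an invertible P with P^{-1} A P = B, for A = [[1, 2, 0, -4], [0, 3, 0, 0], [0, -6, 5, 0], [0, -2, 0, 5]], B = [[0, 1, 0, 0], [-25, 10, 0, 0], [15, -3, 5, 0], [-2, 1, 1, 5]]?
trace(A) = 14 but trace(B) = 20. The trace is a similarity invariant, so A and B are not similar.

No.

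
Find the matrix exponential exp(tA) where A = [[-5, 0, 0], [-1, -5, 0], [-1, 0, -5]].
e^{tA} = [[e^{-5*t}, 0, 0], [-t*e^{-5*t}, e^{-5*t}, 0], [-t*e^{-5*t}, 0, e^{-5*t}]]

A has Jordan form J = [[-5, 1, 0], [0, -5, 0], [0, 0, -5]] with A = PJP^{-1}, so e^{tA} = P e^{tJ} P^{-1}.

For a Jordan block J_k(λ), e^{tJ_k(λ)} = e^{λt} · (I + tN + t^2 N^2/2! + ... + t^{k-1} N^{k-1}/(k-1)!) where N is the nilpotent superdiagonal part.

Assembling the blocks and conjugating back gives the entries of e^{tA} as shown above.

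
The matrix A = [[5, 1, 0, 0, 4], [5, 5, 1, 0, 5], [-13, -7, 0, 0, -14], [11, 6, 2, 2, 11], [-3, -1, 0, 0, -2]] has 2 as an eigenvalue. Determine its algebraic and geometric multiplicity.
algebraic multiplicity 5, geometric multiplicity 2

The characteristic polynomial is (x - 2)^5, so the factor x - 2 appears with exponent 5: the algebraic multiplicity is 5.

rank(A - 2I) = 3, so the eigenspace has dimension 5 - 3 = 2: the geometric multiplicity is 2.

Since 2 < 5, A is not diagonalizable.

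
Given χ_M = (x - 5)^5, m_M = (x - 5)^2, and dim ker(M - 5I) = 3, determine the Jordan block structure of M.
Jordan blocks: (5, 2), (5, 2), (5, 1)

λ = 5: algebraic multiplicity 5 (exponent in χ_M), largest block size 2 (exponent in m_M), 3 blocks (geometric multiplicity). These force block sizes [2, 2, 1].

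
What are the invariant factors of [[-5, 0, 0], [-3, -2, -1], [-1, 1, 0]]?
The Jordan structure of A has elementary divisors (x + 5), (x + 1)^2. Arranging the block sizes at each eigenvalue in decreasing order and taking row products gives the invariant factors.

Invariant factors (smallest first, each dividing the next): (x + 1)^2(x + 5).

Check: the last factor (x + 1)^2(x + 5) is the minimal polynomial, and the product (x + 1)^2(x + 5) is the characteristic polynomial.

(x + 1)^2(x + 5)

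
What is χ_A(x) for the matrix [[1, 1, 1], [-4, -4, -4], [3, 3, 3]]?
xI - A = [[x - 1, -1, -1], [4, x + 4, 4], [-3, -3, x - 3]].

Expanding det(xI - A) along the first row:
det(xI - A) = + (x - 1)·det([[x + 4, 4], [-3, x - 3]]) - (-1)·det([[4, 4], [-3, x - 3]]) + (-1)·det([[4, x + 4], [-3, -3]]).

Evaluating gives χ_A(x) = x^3.

χ_A(x) = x^3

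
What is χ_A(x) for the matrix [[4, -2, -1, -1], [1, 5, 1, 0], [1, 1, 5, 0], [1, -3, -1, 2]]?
xI - A = [[x - 4, 2, 1, 1], [-1, x - 5, -1, 0], [-1, -1, x - 5, 0], [-1, 3, 1, x - 2]].

Expanding det(xI - A) along the first row:
det(xI - A) = + (x - 4)·det([[x - 5, -1, 0], [-1, x - 5, 0], [3, 1, x - 2]]) - (2)·det([[-1, -1, 0], [-1, x - 5, 0], [-1, 1, x - 2]]) + (1)·det([[-1, x - 5, 0], [-1, -1, 0], [-1, 3, x - 2]]) - (1)·det([[-1, x - 5, -1], [-1, -1, x - 5], [-1, 3, 1]]).

Evaluating gives χ_A(x) = x^4 - 16x^3 + 96x^2 - 256x + 256 = (x - 4)^4.

χ_A(x) = (x - 4)^4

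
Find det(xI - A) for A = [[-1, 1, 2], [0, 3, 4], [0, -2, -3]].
χ_A(x) = (x - 1)(x + 1)^2

xI - A = [[x + 1, -1, -2], [0, x - 3, -4], [0, 2, x + 3]].

Expanding det(xI - A) along the first row:
det(xI - A) = + (x + 1)·det([[x - 3, -4], [2, x + 3]]) - (-1)·det([[0, -4], [0, x + 3]]) + (-2)·det([[0, x - 3], [0, 2]]).

Evaluating gives χ_A(x) = x^3 + x^2 - x - 1 = (x - 1)(x + 1)^2.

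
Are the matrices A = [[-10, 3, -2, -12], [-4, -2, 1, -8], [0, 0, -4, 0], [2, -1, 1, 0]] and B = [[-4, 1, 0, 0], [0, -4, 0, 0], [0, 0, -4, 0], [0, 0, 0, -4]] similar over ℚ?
Both have characteristic polynomial (x + 4)^4, but the minimal polynomial of A is (x + 4)^3 while the minimal polynomial of B is (x + 4)^2. The minimal polynomial is a similarity invariant, so A and B are not similar.

No.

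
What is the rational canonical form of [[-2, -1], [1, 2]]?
The invariant factors of A (the non-unit diagonal entries of the Smith normal form of xI - A over ℚ[x]) are x^2 - 3, each dividing the next. The characteristic polynomial is their product, x^2 - 3.

The rational canonical form is the block-diagonal matrix of companion matrices C(f_i):
R = [[0, 3], [1, 0]].

Note the characteristic polynomial does not split into linear factors over ℚ, so A has no Jordan form over ℚ; the rational canonical form exists over any field.

R = [[0, 3], [1, 0]]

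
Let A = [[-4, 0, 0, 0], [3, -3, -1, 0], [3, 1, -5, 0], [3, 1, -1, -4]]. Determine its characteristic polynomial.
xI - A = [[x + 4, 0, 0, 0], [-3, x + 3, 1, 0], [-3, -1, x + 5, 0], [-3, -1, 1, x + 4]].

Expanding det(xI - A) along the first row:
det(xI - A) = + (x + 4)·det([[x + 3, 1, 0], [-1, x + 5, 0], [-1, 1, x + 4]]) - (0)·det([[-3, 1, 0], [-3, x + 5, 0], [-3, 1, x + 4]]) + (0)·det([[-3, x + 3, 0], [-3, -1, 0], [-3, -1, x + 4]]) - (0)·det([[-3, x + 3, 1], [-3, -1, x + 5], [-3, -1, 1]]).

Evaluating gives χ_A(x) = x^4 + 16x^3 + 96x^2 + 256x + 256 = (x + 4)^4.

χ_A(x) = (x + 4)^4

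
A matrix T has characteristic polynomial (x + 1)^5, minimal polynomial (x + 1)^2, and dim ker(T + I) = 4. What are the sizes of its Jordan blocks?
Jordan blocks: (-1, 2), (-1, 1), (-1, 1), (-1, 1)

λ = -1: algebraic multiplicity 5 (exponent in χ_T), largest block size 2 (exponent in m_T), 4 blocks (geometric multiplicity). These force block sizes [2, 1, 1, 1].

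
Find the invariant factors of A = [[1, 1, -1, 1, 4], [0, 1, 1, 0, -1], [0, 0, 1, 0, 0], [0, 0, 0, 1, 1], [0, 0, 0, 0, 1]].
The Jordan structure of A has elementary divisors (x - 1)^3, (x - 1)^2. Arranging the block sizes at each eigenvalue in decreasing order and taking row products gives the invariant factors.

Invariant factors (smallest first, each dividing the next): (x - 1)^2, (x - 1)^3.

Check: the last factor (x - 1)^3 is the minimal polynomial, and the product (x - 1)^5 is the characteristic polynomial.

(x - 1)^2, (x - 1)^3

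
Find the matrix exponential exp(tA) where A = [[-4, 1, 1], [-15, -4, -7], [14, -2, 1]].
A has Jordan form J = [[-5, 1, 0], [0, -5, 0], [0, 0, 3]] with A = PJP^{-1}, so e^{tA} = P e^{tJ} P^{-1}.

For a Jordan block J_k(λ), e^{tJ_k(λ)} = e^{λt} · (I + tN + t^2 N^2/2! + ... + t^{k-1} N^{k-1}/(k-1)!) where N is the nilpotent superdiagonal part.

Assembling the blocks and conjugating back gives the entries of e^{tA} as shown above.

e^{tA} = [[(t + 1)*e^{-5*t}, t*e^{-5*t}, t*e^{-5*t}], [(t - 2*e^{8*t} + 2)*e^{-5*t}, (t + 1)*e^{-5*t}, (t - e^{8*t} + 1)*e^{-5*t}], [2*(-t + e^{8*t} - 1)*e^{-5*t}, -2*t*e^{-5*t}, (-2*t + e^{8*t})*e^{-5*t}]]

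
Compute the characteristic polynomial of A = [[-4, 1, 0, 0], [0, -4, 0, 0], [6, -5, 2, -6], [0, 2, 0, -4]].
xI - A = [[x + 4, -1, 0, 0], [0, x + 4, 0, 0], [-6, 5, x - 2, 6], [0, -2, 0, x + 4]].

Expanding det(xI - A) along the first row:
det(xI - A) = + (x + 4)·det([[x + 4, 0, 0], [5, x - 2, 6], [-2, 0, x + 4]]) - (-1)·det([[0, 0, 0], [-6, x - 2, 6], [0, 0, x + 4]]) + (0)·det([[0, x + 4, 0], [-6, 5, 6], [0, -2, x + 4]]) - (0)·det([[0, x + 4, 0], [-6, 5, x - 2], [0, -2, 0]]).

Evaluating gives χ_A(x) = x^4 + 10x^3 + 24x^2 - 32x - 128 = (x - 2)(x + 4)^3.

χ_A(x) = (x - 2)(x + 4)^3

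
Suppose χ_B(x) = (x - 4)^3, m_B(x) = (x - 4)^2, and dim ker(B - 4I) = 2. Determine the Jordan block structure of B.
Jordan blocks: (4, 2), (4, 1)

λ = 4: algebraic multiplicity 3 (exponent in χ_B), largest block size 2 (exponent in m_B), 2 blocks (geometric multiplicity). These force block sizes [2, 1].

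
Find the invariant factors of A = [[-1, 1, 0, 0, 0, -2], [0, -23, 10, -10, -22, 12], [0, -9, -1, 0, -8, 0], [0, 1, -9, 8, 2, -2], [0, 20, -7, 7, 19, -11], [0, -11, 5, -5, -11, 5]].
The Jordan structure of A has elementary divisors (x + 1)^2, (x + 1), (x - 2), (x - 4)^2. Arranging the block sizes at each eigenvalue in decreasing order and taking row products gives the invariant factors.

Invariant factors (smallest first, each dividing the next): x + 1, (x - 4)^2(x - 2)(x + 1)^2.

Check: the last factor (x - 4)^2(x - 2)(x + 1)^2 is the minimal polynomial, and the product (x - 4)^2(x - 2)(x + 1)^3 is the characteristic polynomial.

x + 1, (x - 4)^2(x - 2)(x + 1)^2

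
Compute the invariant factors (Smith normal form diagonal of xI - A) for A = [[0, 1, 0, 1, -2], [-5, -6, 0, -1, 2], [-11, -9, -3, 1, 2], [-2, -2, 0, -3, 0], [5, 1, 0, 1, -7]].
The Jordan structure of A has elementary divisors (x + 5), (x + 5), (x + 3)^2, (x + 3). Arranging the block sizes at each eigenvalue in decreasing order and taking row products gives the invariant factors.

Invariant factors (smallest first, each dividing the next): (x + 3)(x + 5), (x + 3)^2(x + 5).

Check: the last factor (x + 3)^2(x + 5) is the minimal polynomial, and the product (x + 3)^3(x + 5)^2 is the characteristic polynomial.

(x + 3)(x + 5), (x + 3)^2(x + 5)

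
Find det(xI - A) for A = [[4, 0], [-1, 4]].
xI - A = [[x - 4, 0], [1, x - 4]].

Expanding det(xI - A) along the first row:
det(xI - A) = + (x - 4)·det([[x - 4]]) - (0)·det([[1]]).

Evaluating gives χ_A(x) = x^2 - 8x + 16 = (x - 4)^2.

χ_A(x) = (x - 4)^2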